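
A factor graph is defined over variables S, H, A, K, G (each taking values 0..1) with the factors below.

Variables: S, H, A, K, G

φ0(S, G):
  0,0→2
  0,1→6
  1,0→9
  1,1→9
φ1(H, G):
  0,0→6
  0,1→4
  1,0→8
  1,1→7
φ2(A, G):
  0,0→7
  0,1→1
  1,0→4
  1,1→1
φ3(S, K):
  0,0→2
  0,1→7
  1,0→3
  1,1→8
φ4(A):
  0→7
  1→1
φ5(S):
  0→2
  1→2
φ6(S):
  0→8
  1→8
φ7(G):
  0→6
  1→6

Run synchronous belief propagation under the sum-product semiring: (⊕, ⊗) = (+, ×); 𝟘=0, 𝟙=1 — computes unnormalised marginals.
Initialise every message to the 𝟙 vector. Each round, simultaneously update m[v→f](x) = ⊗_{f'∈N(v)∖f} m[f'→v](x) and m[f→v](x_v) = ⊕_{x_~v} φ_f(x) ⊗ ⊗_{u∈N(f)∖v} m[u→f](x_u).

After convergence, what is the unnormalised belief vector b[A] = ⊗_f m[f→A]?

init: all messages = 𝟙 over 2 values
r1 m[φ0→S] = [8, 18]
r1 m[φ0→G] = [11, 15]
r1 m[φ1→H] = [10, 15]
r1 m[φ1→G] = [14, 11]
r1 m[φ2→A] = [8, 5]
r1 m[φ2→G] = [11, 2]
r1 m[φ3→S] = [9, 11]
r1 m[φ3→K] = [5, 15]
r1 m[φ4→A] = [7, 1]
r1 m[φ5→S] = [2, 2]
r1 m[φ6→S] = [8, 8]
r1 m[φ7→G] = [6, 6]
r1 m[S→φ0] = [1, 1]
r1 m[S→φ3] = [1, 1]
r1 m[S→φ5] = [1, 1]
r1 m[S→φ6] = [1, 1]
r1 m[H→φ1] = [1, 1]
r1 m[A→φ2] = [1, 1]
r1 m[A→φ4] = [1, 1]
r1 m[K→φ3] = [1, 1]
r1 m[G→φ0] = [1, 1]
r1 m[G→φ1] = [1, 1]
r1 m[G→φ2] = [1, 1]
r1 m[G→φ7] = [1, 1]
r2 m[φ0→S] = [8, 18]
r2 m[φ0→G] = [11, 15]
r2 m[φ1→H] = [10, 15]
r2 m[φ1→G] = [14, 11]
r2 m[φ2→A] = [8, 5]
r2 m[φ2→G] = [11, 2]
r2 m[φ3→S] = [9, 11]
r2 m[φ3→K] = [5, 15]
r2 m[φ4→A] = [7, 1]
r2 m[φ5→S] = [2, 2]
r2 m[φ6→S] = [8, 8]
r2 m[φ7→G] = [6, 6]
r2 m[S→φ0] = [144, 176]
r2 m[S→φ3] = [128, 288]
r2 m[S→φ5] = [576, 1584]
r2 m[S→φ6] = [144, 396]
r2 m[H→φ1] = [1, 1]
r2 m[A→φ2] = [7, 1]
r2 m[A→φ4] = [8, 5]
r2 m[K→φ3] = [1, 1]
r2 m[G→φ0] = [924, 132]
r2 m[G→φ1] = [726, 180]
r2 m[G→φ2] = [924, 990]
r2 m[G→φ7] = [1694, 330]
r3 m[φ0→S] = [2640, 9504]
r3 m[φ0→G] = [1872, 2448]
r3 m[φ1→H] = [5076, 7068]
r3 m[φ1→G] = [14, 11]
r3 m[φ2→A] = [7458, 4686]
r3 m[φ2→G] = [53, 8]
r3 m[φ3→S] = [9, 11]
r3 m[φ3→K] = [1120, 3200]
r3 m[φ4→A] = [7, 1]
r3 m[φ5→S] = [2, 2]
r3 m[φ6→S] = [8, 8]
r3 m[φ7→G] = [6, 6]
r3 m[S→φ0] = [144, 176]
r3 m[S→φ3] = [128, 288]
r3 m[S→φ5] = [576, 1584]
r3 m[S→φ6] = [144, 396]
r3 m[H→φ1] = [1, 1]
r3 m[A→φ2] = [7, 1]
r3 m[A→φ4] = [8, 5]
r3 m[K→φ3] = [1, 1]
r3 m[G→φ0] = [924, 132]
r3 m[G→φ1] = [726, 180]
r3 m[G→φ2] = [924, 990]
r3 m[G→φ7] = [1694, 330]
r4 m[φ0→S] = [2640, 9504]
r4 m[φ0→G] = [1872, 2448]
r4 m[φ1→H] = [5076, 7068]
r4 m[φ1→G] = [14, 11]
r4 m[φ2→A] = [7458, 4686]
r4 m[φ2→G] = [53, 8]
r4 m[φ3→S] = [9, 11]
r4 m[φ3→K] = [1120, 3200]
r4 m[φ4→A] = [7, 1]
r4 m[φ5→S] = [2, 2]
r4 m[φ6→S] = [8, 8]
r4 m[φ7→G] = [6, 6]
r4 m[S→φ0] = [144, 176]
r4 m[S→φ3] = [42240, 152064]
r4 m[S→φ5] = [190080, 836352]
r4 m[S→φ6] = [47520, 209088]
r4 m[H→φ1] = [1, 1]
r4 m[A→φ2] = [7, 1]
r4 m[A→φ4] = [7458, 4686]
r4 m[K→φ3] = [1, 1]
r4 m[G→φ0] = [4452, 528]
r4 m[G→φ1] = [595296, 117504]
r4 m[G→φ2] = [157248, 161568]
r4 m[G→φ7] = [1389024, 215424]
r5 m[φ0→S] = [12072, 44820]
r5 m[φ0→G] = [1872, 2448]
r5 m[φ1→H] = [4041792, 5584896]
r5 m[φ1→G] = [14, 11]
r5 m[φ2→A] = [1262304, 790560]
r5 m[φ2→G] = [53, 8]
r5 m[φ3→S] = [9, 11]
r5 m[φ3→K] = [540672, 1512192]
r5 m[φ4→A] = [7, 1]
r5 m[φ5→S] = [2, 2]
r5 m[φ6→S] = [8, 8]
r5 m[φ7→G] = [6, 6]
r5 m[S→φ0] = [144, 176]
r5 m[S→φ3] = [42240, 152064]
r5 m[S→φ5] = [190080, 836352]
r5 m[S→φ6] = [47520, 209088]
r5 m[H→φ1] = [1, 1]
r5 m[A→φ2] = [7, 1]
r5 m[A→φ4] = [7458, 4686]
r5 m[K→φ3] = [1, 1]
r5 m[G→φ0] = [4452, 528]
r5 m[G→φ1] = [595296, 117504]
r5 m[G→φ2] = [157248, 161568]
r5 m[G→φ7] = [1389024, 215424]
r6 m[φ0→S] = [12072, 44820]
r6 m[φ0→G] = [1872, 2448]
r6 m[φ1→H] = [4041792, 5584896]
r6 m[φ1→G] = [14, 11]
r6 m[φ2→A] = [1262304, 790560]
r6 m[φ2→G] = [53, 8]
r6 m[φ3→S] = [9, 11]
r6 m[φ3→K] = [540672, 1512192]
r6 m[φ4→A] = [7, 1]
r6 m[φ5→S] = [2, 2]
r6 m[φ6→S] = [8, 8]
r6 m[φ7→G] = [6, 6]
r6 m[S→φ0] = [144, 176]
r6 m[S→φ3] = [193152, 717120]
r6 m[S→φ5] = [869184, 3944160]
r6 m[S→φ6] = [217296, 986040]
r6 m[H→φ1] = [1, 1]
r6 m[A→φ2] = [7, 1]
r6 m[A→φ4] = [1262304, 790560]
r6 m[K→φ3] = [1, 1]
r6 m[G→φ0] = [4452, 528]
r6 m[G→φ1] = [595296, 117504]
r6 m[G→φ2] = [157248, 161568]
r6 m[G→φ7] = [1389024, 215424]
r7 m[φ0→S] = [12072, 44820]
r7 m[φ0→G] = [1872, 2448]
r7 m[φ1→H] = [4041792, 5584896]
r7 m[φ1→G] = [14, 11]
r7 m[φ2→A] = [1262304, 790560]
r7 m[φ2→G] = [53, 8]
r7 m[φ3→S] = [9, 11]
r7 m[φ3→K] = [2537664, 7089024]
r7 m[φ4→A] = [7, 1]
r7 m[φ5→S] = [2, 2]
r7 m[φ6→S] = [8, 8]
r7 m[φ7→G] = [6, 6]
r7 m[S→φ0] = [144, 176]
r7 m[S→φ3] = [193152, 717120]
r7 m[S→φ5] = [869184, 3944160]
r7 m[S→φ6] = [217296, 986040]
r7 m[H→φ1] = [1, 1]
r7 m[A→φ2] = [7, 1]
r7 m[A→φ4] = [1262304, 790560]
r7 m[K→φ3] = [1, 1]
r7 m[G→φ0] = [4452, 528]
r7 m[G→φ1] = [595296, 117504]
r7 m[G→φ2] = [157248, 161568]
r7 m[G→φ7] = [1389024, 215424]
r8 m[φ0→S] = [12072, 44820]
r8 m[φ0→G] = [1872, 2448]
r8 m[φ1→H] = [4041792, 5584896]
r8 m[φ1→G] = [14, 11]
r8 m[φ2→A] = [1262304, 790560]
r8 m[φ2→G] = [53, 8]
r8 m[φ3→S] = [9, 11]
r8 m[φ3→K] = [2537664, 7089024]
r8 m[φ4→A] = [7, 1]
r8 m[φ5→S] = [2, 2]
r8 m[φ6→S] = [8, 8]
r8 m[φ7→G] = [6, 6]
r8 m[S→φ0] = [144, 176]
r8 m[S→φ3] = [193152, 717120]
r8 m[S→φ5] = [869184, 3944160]
r8 m[S→φ6] = [217296, 986040]
r8 m[H→φ1] = [1, 1]
r8 m[A→φ2] = [7, 1]
r8 m[A→φ4] = [1262304, 790560]
r8 m[K→φ3] = [1, 1]
r8 m[G→φ0] = [4452, 528]
r8 m[G→φ1] = [595296, 117504]
r8 m[G→φ2] = [157248, 161568]
r8 m[G→φ7] = [1389024, 215424]
fixed point reached at round 8
b[A] = ⊗ incoming = [8836128, 790560]

b[A] = [8836128, 790560]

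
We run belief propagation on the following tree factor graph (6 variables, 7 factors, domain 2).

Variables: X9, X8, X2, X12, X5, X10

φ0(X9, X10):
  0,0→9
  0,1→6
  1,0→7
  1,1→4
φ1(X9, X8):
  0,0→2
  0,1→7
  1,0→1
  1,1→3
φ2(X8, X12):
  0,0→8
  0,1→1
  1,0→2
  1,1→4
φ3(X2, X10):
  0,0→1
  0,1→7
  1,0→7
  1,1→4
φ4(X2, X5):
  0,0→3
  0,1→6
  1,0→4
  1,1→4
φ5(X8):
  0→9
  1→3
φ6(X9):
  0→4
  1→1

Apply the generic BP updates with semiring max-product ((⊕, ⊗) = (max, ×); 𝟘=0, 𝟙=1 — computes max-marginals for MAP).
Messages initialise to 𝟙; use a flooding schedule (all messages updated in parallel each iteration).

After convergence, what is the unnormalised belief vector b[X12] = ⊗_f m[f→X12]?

init: all messages = 𝟙 over 2 values
r1 m[φ0→X9] = [9, 7]
r1 m[φ0→X10] = [9, 6]
r1 m[φ1→X9] = [7, 3]
r1 m[φ1→X8] = [2, 7]
r1 m[φ2→X8] = [8, 4]
r1 m[φ2→X12] = [8, 4]
r1 m[φ3→X2] = [7, 7]
r1 m[φ3→X10] = [7, 7]
r1 m[φ4→X2] = [6, 4]
r1 m[φ4→X5] = [4, 6]
r1 m[φ5→X8] = [9, 3]
r1 m[φ6→X9] = [4, 1]
r1 m[X9→φ0] = [1, 1]
r1 m[X9→φ1] = [1, 1]
r1 m[X9→φ6] = [1, 1]
r1 m[X8→φ1] = [1, 1]
r1 m[X8→φ2] = [1, 1]
r1 m[X8→φ5] = [1, 1]
r1 m[X2→φ3] = [1, 1]
r1 m[X2→φ4] = [1, 1]
r1 m[X12→φ2] = [1, 1]
r1 m[X5→φ4] = [1, 1]
r1 m[X10→φ0] = [1, 1]
r1 m[X10→φ3] = [1, 1]
r2 m[φ0→X9] = [9, 7]
r2 m[φ0→X10] = [9, 6]
r2 m[φ1→X9] = [7, 3]
r2 m[φ1→X8] = [2, 7]
r2 m[φ2→X8] = [8, 4]
r2 m[φ2→X12] = [8, 4]
r2 m[φ3→X2] = [7, 7]
r2 m[φ3→X10] = [7, 7]
r2 m[φ4→X2] = [6, 4]
r2 m[φ4→X5] = [4, 6]
r2 m[φ5→X8] = [9, 3]
r2 m[φ6→X9] = [4, 1]
r2 m[X9→φ0] = [28, 3]
r2 m[X9→φ1] = [36, 7]
r2 m[X9→φ6] = [63, 21]
r2 m[X8→φ1] = [72, 12]
r2 m[X8→φ2] = [18, 21]
r2 m[X8→φ5] = [16, 28]
r2 m[X2→φ3] = [6, 4]
r2 m[X2→φ4] = [7, 7]
r2 m[X12→φ2] = [1, 1]
r2 m[X5→φ4] = [1, 1]
r2 m[X10→φ0] = [7, 7]
r2 m[X10→φ3] = [9, 6]
r3 m[φ0→X9] = [63, 49]
r3 m[φ0→X10] = [252, 168]
r3 m[φ1→X9] = [144, 72]
r3 m[φ1→X8] = [72, 252]
r3 m[φ2→X8] = [8, 4]
r3 m[φ2→X12] = [144, 84]
r3 m[φ3→X2] = [42, 63]
r3 m[φ3→X10] = [28, 42]
r3 m[φ4→X2] = [6, 4]
r3 m[φ4→X5] = [28, 42]
r3 m[φ5→X8] = [9, 3]
r3 m[φ6→X9] = [4, 1]
r3 m[X9→φ0] = [28, 3]
r3 m[X9→φ1] = [36, 7]
r3 m[X9→φ6] = [63, 21]
r3 m[X8→φ1] = [72, 12]
r3 m[X8→φ2] = [18, 21]
r3 m[X8→φ5] = [16, 28]
r3 m[X2→φ3] = [6, 4]
r3 m[X2→φ4] = [7, 7]
r3 m[X12→φ2] = [1, 1]
r3 m[X5→φ4] = [1, 1]
r3 m[X10→φ0] = [7, 7]
r3 m[X10→φ3] = [9, 6]
r4 m[φ0→X9] = [63, 49]
r4 m[φ0→X10] = [252, 168]
r4 m[φ1→X9] = [144, 72]
r4 m[φ1→X8] = [72, 252]
r4 m[φ2→X8] = [8, 4]
r4 m[φ2→X12] = [144, 84]
r4 m[φ3→X2] = [42, 63]
r4 m[φ3→X10] = [28, 42]
r4 m[φ4→X2] = [6, 4]
r4 m[φ4→X5] = [28, 42]
r4 m[φ5→X8] = [9, 3]
r4 m[φ6→X9] = [4, 1]
r4 m[X9→φ0] = [576, 72]
r4 m[X9→φ1] = [252, 49]
r4 m[X9→φ6] = [9072, 3528]
r4 m[X8→φ1] = [72, 12]
r4 m[X8→φ2] = [648, 756]
r4 m[X8→φ5] = [576, 1008]
r4 m[X2→φ3] = [6, 4]
r4 m[X2→φ4] = [42, 63]
r4 m[X12→φ2] = [1, 1]
r4 m[X5→φ4] = [1, 1]
r4 m[X10→φ0] = [28, 42]
r4 m[X10→φ3] = [252, 168]
r5 m[φ0→X9] = [252, 196]
r5 m[φ0→X10] = [5184, 3456]
r5 m[φ1→X9] = [144, 72]
r5 m[φ1→X8] = [504, 1764]
r5 m[φ2→X8] = [8, 4]
r5 m[φ2→X12] = [5184, 3024]
r5 m[φ3→X2] = [1176, 1764]
r5 m[φ3→X10] = [28, 42]
r5 m[φ4→X2] = [6, 4]
r5 m[φ4→X5] = [252, 252]
r5 m[φ5→X8] = [9, 3]
r5 m[φ6→X9] = [4, 1]
r5 m[X9→φ0] = [576, 72]
r5 m[X9→φ1] = [252, 49]
r5 m[X9→φ6] = [9072, 3528]
r5 m[X8→φ1] = [72, 12]
r5 m[X8→φ2] = [648, 756]
r5 m[X8→φ5] = [576, 1008]
r5 m[X2→φ3] = [6, 4]
r5 m[X2→φ4] = [42, 63]
r5 m[X12→φ2] = [1, 1]
r5 m[X5→φ4] = [1, 1]
r5 m[X10→φ0] = [28, 42]
r5 m[X10→φ3] = [252, 168]
r6 m[φ0→X9] = [252, 196]
r6 m[φ0→X10] = [5184, 3456]
r6 m[φ1→X9] = [144, 72]
r6 m[φ1→X8] = [504, 1764]
r6 m[φ2→X8] = [8, 4]
r6 m[φ2→X12] = [5184, 3024]
r6 m[φ3→X2] = [1176, 1764]
r6 m[φ3→X10] = [28, 42]
r6 m[φ4→X2] = [6, 4]
r6 m[φ4→X5] = [252, 252]
r6 m[φ5→X8] = [9, 3]
r6 m[φ6→X9] = [4, 1]
r6 m[X9→φ0] = [576, 72]
r6 m[X9→φ1] = [1008, 196]
r6 m[X9→φ6] = [36288, 14112]
r6 m[X8→φ1] = [72, 12]
r6 m[X8→φ2] = [4536, 5292]
r6 m[X8→φ5] = [4032, 7056]
r6 m[X2→φ3] = [6, 4]
r6 m[X2→φ4] = [1176, 1764]
r6 m[X12→φ2] = [1, 1]
r6 m[X5→φ4] = [1, 1]
r6 m[X10→φ0] = [28, 42]
r6 m[X10→φ3] = [5184, 3456]
r7 m[φ0→X9] = [252, 196]
r7 m[φ0→X10] = [5184, 3456]
r7 m[φ1→X9] = [144, 72]
r7 m[φ1→X8] = [2016, 7056]
r7 m[φ2→X8] = [8, 4]
r7 m[φ2→X12] = [36288, 21168]
r7 m[φ3→X2] = [24192, 36288]
r7 m[φ3→X10] = [28, 42]
r7 m[φ4→X2] = [6, 4]
r7 m[φ4→X5] = [7056, 7056]
r7 m[φ5→X8] = [9, 3]
r7 m[φ6→X9] = [4, 1]
r7 m[X9→φ0] = [576, 72]
r7 m[X9→φ1] = [1008, 196]
r7 m[X9→φ6] = [36288, 14112]
r7 m[X8→φ1] = [72, 12]
r7 m[X8→φ2] = [4536, 5292]
r7 m[X8→φ5] = [4032, 7056]
r7 m[X2→φ3] = [6, 4]
r7 m[X2→φ4] = [1176, 1764]
r7 m[X12→φ2] = [1, 1]
r7 m[X5→φ4] = [1, 1]
r7 m[X10→φ0] = [28, 42]
r7 m[X10→φ3] = [5184, 3456]
r8 m[φ0→X9] = [252, 196]
r8 m[φ0→X10] = [5184, 3456]
r8 m[φ1→X9] = [144, 72]
r8 m[φ1→X8] = [2016, 7056]
r8 m[φ2→X8] = [8, 4]
r8 m[φ2→X12] = [36288, 21168]
r8 m[φ3→X2] = [24192, 36288]
r8 m[φ3→X10] = [28, 42]
r8 m[φ4→X2] = [6, 4]
r8 m[φ4→X5] = [7056, 7056]
r8 m[φ5→X8] = [9, 3]
r8 m[φ6→X9] = [4, 1]
r8 m[X9→φ0] = [576, 72]
r8 m[X9→φ1] = [1008, 196]
r8 m[X9→φ6] = [36288, 14112]
r8 m[X8→φ1] = [72, 12]
r8 m[X8→φ2] = [18144, 21168]
r8 m[X8→φ5] = [16128, 28224]
r8 m[X2→φ3] = [6, 4]
r8 m[X2→φ4] = [24192, 36288]
r8 m[X12→φ2] = [1, 1]
r8 m[X5→φ4] = [1, 1]
r8 m[X10→φ0] = [28, 42]
r8 m[X10→φ3] = [5184, 3456]
r9 m[φ0→X9] = [252, 196]
r9 m[φ0→X10] = [5184, 3456]
r9 m[φ1→X9] = [144, 72]
r9 m[φ1→X8] = [2016, 7056]
r9 m[φ2→X8] = [8, 4]
r9 m[φ2→X12] = [145152, 84672]
r9 m[φ3→X2] = [24192, 36288]
r9 m[φ3→X10] = [28, 42]
r9 m[φ4→X2] = [6, 4]
r9 m[φ4→X5] = [145152, 145152]
r9 m[φ5→X8] = [9, 3]
r9 m[φ6→X9] = [4, 1]
r9 m[X9→φ0] = [576, 72]
r9 m[X9→φ1] = [1008, 196]
r9 m[X9→φ6] = [36288, 14112]
r9 m[X8→φ1] = [72, 12]
r9 m[X8→φ2] = [18144, 21168]
r9 m[X8→φ5] = [16128, 28224]
r9 m[X2→φ3] = [6, 4]
r9 m[X2→φ4] = [24192, 36288]
r9 m[X12→φ2] = [1, 1]
r9 m[X5→φ4] = [1, 1]
r9 m[X10→φ0] = [28, 42]
r9 m[X10→φ3] = [5184, 3456]
r10 m[φ0→X9] = [252, 196]
r10 m[φ0→X10] = [5184, 3456]
r10 m[φ1→X9] = [144, 72]
r10 m[φ1→X8] = [2016, 7056]
r10 m[φ2→X8] = [8, 4]
r10 m[φ2→X12] = [145152, 84672]
r10 m[φ3→X2] = [24192, 36288]
r10 m[φ3→X10] = [28, 42]
r10 m[φ4→X2] = [6, 4]
r10 m[φ4→X5] = [145152, 145152]
r10 m[φ5→X8] = [9, 3]
r10 m[φ6→X9] = [4, 1]
r10 m[X9→φ0] = [576, 72]
r10 m[X9→φ1] = [1008, 196]
r10 m[X9→φ6] = [36288, 14112]
r10 m[X8→φ1] = [72, 12]
r10 m[X8→φ2] = [18144, 21168]
r10 m[X8→φ5] = [16128, 28224]
r10 m[X2→φ3] = [6, 4]
r10 m[X2→φ4] = [24192, 36288]
r10 m[X12→φ2] = [1, 1]
r10 m[X5→φ4] = [1, 1]
r10 m[X10→φ0] = [28, 42]
r10 m[X10→φ3] = [5184, 3456]
fixed point reached at round 10
b[X12] = ⊗ incoming = [145152, 84672]

b[X12] = [145152, 84672]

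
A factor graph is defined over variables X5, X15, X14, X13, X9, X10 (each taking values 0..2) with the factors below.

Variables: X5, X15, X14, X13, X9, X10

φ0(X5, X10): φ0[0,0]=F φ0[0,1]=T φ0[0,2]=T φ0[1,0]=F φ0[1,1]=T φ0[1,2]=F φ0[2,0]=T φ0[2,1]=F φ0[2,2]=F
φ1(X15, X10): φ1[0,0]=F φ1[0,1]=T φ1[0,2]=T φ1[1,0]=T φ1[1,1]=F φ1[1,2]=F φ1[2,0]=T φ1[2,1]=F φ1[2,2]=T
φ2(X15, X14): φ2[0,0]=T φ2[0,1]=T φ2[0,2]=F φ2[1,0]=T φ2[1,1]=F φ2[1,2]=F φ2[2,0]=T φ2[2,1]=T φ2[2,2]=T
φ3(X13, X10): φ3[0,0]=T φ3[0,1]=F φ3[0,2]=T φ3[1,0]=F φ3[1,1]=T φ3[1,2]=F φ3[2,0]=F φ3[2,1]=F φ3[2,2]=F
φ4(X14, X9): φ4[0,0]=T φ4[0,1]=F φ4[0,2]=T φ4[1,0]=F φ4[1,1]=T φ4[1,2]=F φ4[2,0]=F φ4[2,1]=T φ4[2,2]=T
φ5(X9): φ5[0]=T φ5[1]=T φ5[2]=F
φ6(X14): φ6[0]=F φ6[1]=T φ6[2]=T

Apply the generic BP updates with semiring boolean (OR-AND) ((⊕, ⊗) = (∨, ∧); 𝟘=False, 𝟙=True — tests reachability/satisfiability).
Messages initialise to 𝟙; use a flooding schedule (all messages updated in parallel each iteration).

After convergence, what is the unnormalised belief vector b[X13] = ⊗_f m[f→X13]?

init: all messages = 𝟙 over 3 values
r1 m[φ0→X5] = [T, T, T]
r1 m[φ0→X10] = [T, T, T]
r1 m[φ1→X15] = [T, T, T]
r1 m[φ1→X10] = [T, T, T]
r1 m[φ2→X15] = [T, T, T]
r1 m[φ2→X14] = [T, T, T]
r1 m[φ3→X13] = [T, T, F]
r1 m[φ3→X10] = [T, T, T]
r1 m[φ4→X14] = [T, T, T]
r1 m[φ4→X9] = [T, T, T]
r1 m[φ5→X9] = [T, T, F]
r1 m[φ6→X14] = [F, T, T]
r1 m[X5→φ0] = [T, T, T]
r1 m[X15→φ1] = [T, T, T]
r1 m[X15→φ2] = [T, T, T]
r1 m[X14→φ2] = [T, T, T]
r1 m[X14→φ4] = [T, T, T]
r1 m[X14→φ6] = [T, T, T]
r1 m[X13→φ3] = [T, T, T]
r1 m[X9→φ4] = [T, T, T]
r1 m[X9→φ5] = [T, T, T]
r1 m[X10→φ0] = [T, T, T]
r1 m[X10→φ1] = [T, T, T]
r1 m[X10→φ3] = [T, T, T]
r2 m[φ0→X5] = [T, T, T]
r2 m[φ0→X10] = [T, T, T]
r2 m[φ1→X15] = [T, T, T]
r2 m[φ1→X10] = [T, T, T]
r2 m[φ2→X15] = [T, T, T]
r2 m[φ2→X14] = [T, T, T]
r2 m[φ3→X13] = [T, T, F]
r2 m[φ3→X10] = [T, T, T]
r2 m[φ4→X14] = [T, T, T]
r2 m[φ4→X9] = [T, T, T]
r2 m[φ5→X9] = [T, T, F]
r2 m[φ6→X14] = [F, T, T]
r2 m[X5→φ0] = [T, T, T]
r2 m[X15→φ1] = [T, T, T]
r2 m[X15→φ2] = [T, T, T]
r2 m[X14→φ2] = [F, T, T]
r2 m[X14→φ4] = [F, T, T]
r2 m[X14→φ6] = [T, T, T]
r2 m[X13→φ3] = [T, T, T]
r2 m[X9→φ4] = [T, T, F]
r2 m[X9→φ5] = [T, T, T]
r2 m[X10→φ0] = [T, T, T]
r2 m[X10→φ1] = [T, T, T]
r2 m[X10→φ3] = [T, T, T]
r3 m[φ0→X5] = [T, T, T]
r3 m[φ0→X10] = [T, T, T]
r3 m[φ1→X15] = [T, T, T]
r3 m[φ1→X10] = [T, T, T]
r3 m[φ2→X15] = [T, F, T]
r3 m[φ2→X14] = [T, T, T]
r3 m[φ3→X13] = [T, T, F]
r3 m[φ3→X10] = [T, T, T]
r3 m[φ4→X14] = [T, T, T]
r3 m[φ4→X9] = [F, T, T]
r3 m[φ5→X9] = [T, T, F]
r3 m[φ6→X14] = [F, T, T]
r3 m[X5→φ0] = [T, T, T]
r3 m[X15→φ1] = [T, T, T]
r3 m[X15→φ2] = [T, T, T]
r3 m[X14→φ2] = [F, T, T]
r3 m[X14→φ4] = [F, T, T]
r3 m[X14→φ6] = [T, T, T]
r3 m[X13→φ3] = [T, T, T]
r3 m[X9→φ4] = [T, T, F]
r3 m[X9→φ5] = [T, T, T]
r3 m[X10→φ0] = [T, T, T]
r3 m[X10→φ1] = [T, T, T]
r3 m[X10→φ3] = [T, T, T]
r4 m[φ0→X5] = [T, T, T]
r4 m[φ0→X10] = [T, T, T]
r4 m[φ1→X15] = [T, T, T]
r4 m[φ1→X10] = [T, T, T]
r4 m[φ2→X15] = [T, F, T]
r4 m[φ2→X14] = [T, T, T]
r4 m[φ3→X13] = [T, T, F]
r4 m[φ3→X10] = [T, T, T]
r4 m[φ4→X14] = [T, T, T]
r4 m[φ4→X9] = [F, T, T]
r4 m[φ5→X9] = [T, T, F]
r4 m[φ6→X14] = [F, T, T]
r4 m[X5→φ0] = [T, T, T]
r4 m[X15→φ1] = [T, F, T]
r4 m[X15→φ2] = [T, T, T]
r4 m[X14→φ2] = [F, T, T]
r4 m[X14→φ4] = [F, T, T]
r4 m[X14→φ6] = [T, T, T]
r4 m[X13→φ3] = [T, T, T]
r4 m[X9→φ4] = [T, T, F]
r4 m[X9→φ5] = [F, T, T]
r4 m[X10→φ0] = [T, T, T]
r4 m[X10→φ1] = [T, T, T]
r4 m[X10→φ3] = [T, T, T]
r5 m[φ0→X5] = [T, T, T]
r5 m[φ0→X10] = [T, T, T]
r5 m[φ1→X15] = [T, T, T]
r5 m[φ1→X10] = [T, T, T]
r5 m[φ2→X15] = [T, F, T]
r5 m[φ2→X14] = [T, T, T]
r5 m[φ3→X13] = [T, T, F]
r5 m[φ3→X10] = [T, T, T]
r5 m[φ4→X14] = [T, T, T]
r5 m[φ4→X9] = [F, T, T]
r5 m[φ5→X9] = [T, T, F]
r5 m[φ6→X14] = [F, T, T]
r5 m[X5→φ0] = [T, T, T]
r5 m[X15→φ1] = [T, F, T]
r5 m[X15→φ2] = [T, T, T]
r5 m[X14→φ2] = [F, T, T]
r5 m[X14→φ4] = [F, T, T]
r5 m[X14→φ6] = [T, T, T]
r5 m[X13→φ3] = [T, T, T]
r5 m[X9→φ4] = [T, T, F]
r5 m[X9→φ5] = [F, T, T]
r5 m[X10→φ0] = [T, T, T]
r5 m[X10→φ1] = [T, T, T]
r5 m[X10→φ3] = [T, T, T]
fixed point reached at round 5
b[X13] = ⊗ incoming = [T, T, F]

b[X13] = [T, T, F]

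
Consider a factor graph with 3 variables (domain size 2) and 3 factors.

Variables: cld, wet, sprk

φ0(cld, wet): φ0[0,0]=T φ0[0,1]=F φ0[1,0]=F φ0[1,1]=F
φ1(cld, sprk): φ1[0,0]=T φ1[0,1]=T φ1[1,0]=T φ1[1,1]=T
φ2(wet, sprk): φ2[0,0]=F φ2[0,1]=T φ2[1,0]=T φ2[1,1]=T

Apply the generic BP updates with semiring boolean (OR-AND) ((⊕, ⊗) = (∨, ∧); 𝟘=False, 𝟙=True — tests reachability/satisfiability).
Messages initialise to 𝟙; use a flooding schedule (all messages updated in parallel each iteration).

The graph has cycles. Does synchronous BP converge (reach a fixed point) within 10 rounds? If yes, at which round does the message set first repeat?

CONVERGED at round 5

init: all messages = 𝟙 over 2 values
r1 m[φ0→cld] = [T, F]
r1 m[φ0→wet] = [T, F]
r1 m[φ1→cld] = [T, T]
r1 m[φ1→sprk] = [T, T]
r1 m[φ2→wet] = [T, T]
r1 m[φ2→sprk] = [T, T]
r1 m[cld→φ0] = [T, T]
r1 m[cld→φ1] = [T, T]
r1 m[wet→φ0] = [T, T]
r1 m[wet→φ2] = [T, T]
r1 m[sprk→φ1] = [T, T]
r1 m[sprk→φ2] = [T, T]
r2 m[φ0→cld] = [T, F]
r2 m[φ0→wet] = [T, F]
r2 m[φ1→cld] = [T, T]
r2 m[φ1→sprk] = [T, T]
r2 m[φ2→wet] = [T, T]
r2 m[φ2→sprk] = [T, T]
r2 m[cld→φ0] = [T, T]
r2 m[cld→φ1] = [T, F]
r2 m[wet→φ0] = [T, T]
r2 m[wet→φ2] = [T, F]
r2 m[sprk→φ1] = [T, T]
r2 m[sprk→φ2] = [T, T]
r3 m[φ0→cld] = [T, F]
r3 m[φ0→wet] = [T, F]
r3 m[φ1→cld] = [T, T]
r3 m[φ1→sprk] = [T, T]
r3 m[φ2→wet] = [T, T]
r3 m[φ2→sprk] = [F, T]
r3 m[cld→φ0] = [T, T]
r3 m[cld→φ1] = [T, F]
r3 m[wet→φ0] = [T, T]
r3 m[wet→φ2] = [T, F]
r3 m[sprk→φ1] = [T, T]
r3 m[sprk→φ2] = [T, T]
r4 m[φ0→cld] = [T, F]
r4 m[φ0→wet] = [T, F]
r4 m[φ1→cld] = [T, T]
r4 m[φ1→sprk] = [T, T]
r4 m[φ2→wet] = [T, T]
r4 m[φ2→sprk] = [F, T]
r4 m[cld→φ0] = [T, T]
r4 m[cld→φ1] = [T, F]
r4 m[wet→φ0] = [T, T]
r4 m[wet→φ2] = [T, F]
r4 m[sprk→φ1] = [F, T]
r4 m[sprk→φ2] = [T, T]
r5 m[φ0→cld] = [T, F]
r5 m[φ0→wet] = [T, F]
r5 m[φ1→cld] = [T, T]
r5 m[φ1→sprk] = [T, T]
r5 m[φ2→wet] = [T, T]
r5 m[φ2→sprk] = [F, T]
r5 m[cld→φ0] = [T, T]
r5 m[cld→φ1] = [T, F]
r5 m[wet→φ0] = [T, T]
r5 m[wet→φ2] = [T, F]
r5 m[sprk→φ1] = [F, T]
r5 m[sprk→φ2] = [T, T]
fixed point reached at round 5
messages reach a fixed point at round 5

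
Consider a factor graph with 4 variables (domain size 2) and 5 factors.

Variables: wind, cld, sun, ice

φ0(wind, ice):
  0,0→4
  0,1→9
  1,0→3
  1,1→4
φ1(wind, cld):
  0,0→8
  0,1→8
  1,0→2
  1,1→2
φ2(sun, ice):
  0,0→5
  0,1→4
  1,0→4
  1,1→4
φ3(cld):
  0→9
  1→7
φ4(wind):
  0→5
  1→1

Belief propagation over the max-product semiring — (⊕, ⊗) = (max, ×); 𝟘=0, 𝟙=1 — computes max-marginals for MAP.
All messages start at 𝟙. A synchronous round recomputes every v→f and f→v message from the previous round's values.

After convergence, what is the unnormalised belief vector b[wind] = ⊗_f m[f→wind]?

b[wind] = [12960, 288]

init: all messages = 𝟙 over 2 values
r1 m[φ0→wind] = [9, 4]
r1 m[φ0→ice] = [4, 9]
r1 m[φ1→wind] = [8, 2]
r1 m[φ1→cld] = [8, 8]
r1 m[φ2→sun] = [5, 4]
r1 m[φ2→ice] = [5, 4]
r1 m[φ3→cld] = [9, 7]
r1 m[φ4→wind] = [5, 1]
r1 m[wind→φ0] = [1, 1]
r1 m[wind→φ1] = [1, 1]
r1 m[wind→φ4] = [1, 1]
r1 m[cld→φ1] = [1, 1]
r1 m[cld→φ3] = [1, 1]
r1 m[sun→φ2] = [1, 1]
r1 m[ice→φ0] = [1, 1]
r1 m[ice→φ2] = [1, 1]
r2 m[φ0→wind] = [9, 4]
r2 m[φ0→ice] = [4, 9]
r2 m[φ1→wind] = [8, 2]
r2 m[φ1→cld] = [8, 8]
r2 m[φ2→sun] = [5, 4]
r2 m[φ2→ice] = [5, 4]
r2 m[φ3→cld] = [9, 7]
r2 m[φ4→wind] = [5, 1]
r2 m[wind→φ0] = [40, 2]
r2 m[wind→φ1] = [45, 4]
r2 m[wind→φ4] = [72, 8]
r2 m[cld→φ1] = [9, 7]
r2 m[cld→φ3] = [8, 8]
r2 m[sun→φ2] = [1, 1]
r2 m[ice→φ0] = [5, 4]
r2 m[ice→φ2] = [4, 9]
r3 m[φ0→wind] = [36, 16]
r3 m[φ0→ice] = [160, 360]
r3 m[φ1→wind] = [72, 18]
r3 m[φ1→cld] = [360, 360]
r3 m[φ2→sun] = [36, 36]
r3 m[φ2→ice] = [5, 4]
r3 m[φ3→cld] = [9, 7]
r3 m[φ4→wind] = [5, 1]
r3 m[wind→φ0] = [40, 2]
r3 m[wind→φ1] = [45, 4]
r3 m[wind→φ4] = [72, 8]
r3 m[cld→φ1] = [9, 7]
r3 m[cld→φ3] = [8, 8]
r3 m[sun→φ2] = [1, 1]
r3 m[ice→φ0] = [5, 4]
r3 m[ice→φ2] = [4, 9]
r4 m[φ0→wind] = [36, 16]
r4 m[φ0→ice] = [160, 360]
r4 m[φ1→wind] = [72, 18]
r4 m[φ1→cld] = [360, 360]
r4 m[φ2→sun] = [36, 36]
r4 m[φ2→ice] = [5, 4]
r4 m[φ3→cld] = [9, 7]
r4 m[φ4→wind] = [5, 1]
r4 m[wind→φ0] = [360, 18]
r4 m[wind→φ1] = [180, 16]
r4 m[wind→φ4] = [2592, 288]
r4 m[cld→φ1] = [9, 7]
r4 m[cld→φ3] = [360, 360]
r4 m[sun→φ2] = [1, 1]
r4 m[ice→φ0] = [5, 4]
r4 m[ice→φ2] = [160, 360]
r5 m[φ0→wind] = [36, 16]
r5 m[φ0→ice] = [1440, 3240]
r5 m[φ1→wind] = [72, 18]
r5 m[φ1→cld] = [1440, 1440]
r5 m[φ2→sun] = [1440, 1440]
r5 m[φ2→ice] = [5, 4]
r5 m[φ3→cld] = [9, 7]
r5 m[φ4→wind] = [5, 1]
r5 m[wind→φ0] = [360, 18]
r5 m[wind→φ1] = [180, 16]
r5 m[wind→φ4] = [2592, 288]
r5 m[cld→φ1] = [9, 7]
r5 m[cld→φ3] = [360, 360]
r5 m[sun→φ2] = [1, 1]
r5 m[ice→φ0] = [5, 4]
r5 m[ice→φ2] = [160, 360]
r6 m[φ0→wind] = [36, 16]
r6 m[φ0→ice] = [1440, 3240]
r6 m[φ1→wind] = [72, 18]
r6 m[φ1→cld] = [1440, 1440]
r6 m[φ2→sun] = [1440, 1440]
r6 m[φ2→ice] = [5, 4]
r6 m[φ3→cld] = [9, 7]
r6 m[φ4→wind] = [5, 1]
r6 m[wind→φ0] = [360, 18]
r6 m[wind→φ1] = [180, 16]
r6 m[wind→φ4] = [2592, 288]
r6 m[cld→φ1] = [9, 7]
r6 m[cld→φ3] = [1440, 1440]
r6 m[sun→φ2] = [1, 1]
r6 m[ice→φ0] = [5, 4]
r6 m[ice→φ2] = [1440, 3240]
r7 m[φ0→wind] = [36, 16]
r7 m[φ0→ice] = [1440, 3240]
r7 m[φ1→wind] = [72, 18]
r7 m[φ1→cld] = [1440, 1440]
r7 m[φ2→sun] = [12960, 12960]
r7 m[φ2→ice] = [5, 4]
r7 m[φ3→cld] = [9, 7]
r7 m[φ4→wind] = [5, 1]
r7 m[wind→φ0] = [360, 18]
r7 m[wind→φ1] = [180, 16]
r7 m[wind→φ4] = [2592, 288]
r7 m[cld→φ1] = [9, 7]
r7 m[cld→φ3] = [1440, 1440]
r7 m[sun→φ2] = [1, 1]
r7 m[ice→φ0] = [5, 4]
r7 m[ice→φ2] = [1440, 3240]
r8 m[φ0→wind] = [36, 16]
r8 m[φ0→ice] = [1440, 3240]
r8 m[φ1→wind] = [72, 18]
r8 m[φ1→cld] = [1440, 1440]
r8 m[φ2→sun] = [12960, 12960]
r8 m[φ2→ice] = [5, 4]
r8 m[φ3→cld] = [9, 7]
r8 m[φ4→wind] = [5, 1]
r8 m[wind→φ0] = [360, 18]
r8 m[wind→φ1] = [180, 16]
r8 m[wind→φ4] = [2592, 288]
r8 m[cld→φ1] = [9, 7]
r8 m[cld→φ3] = [1440, 1440]
r8 m[sun→φ2] = [1, 1]
r8 m[ice→φ0] = [5, 4]
r8 m[ice→φ2] = [1440, 3240]
fixed point reached at round 8
b[wind] = ⊗ incoming = [12960, 288]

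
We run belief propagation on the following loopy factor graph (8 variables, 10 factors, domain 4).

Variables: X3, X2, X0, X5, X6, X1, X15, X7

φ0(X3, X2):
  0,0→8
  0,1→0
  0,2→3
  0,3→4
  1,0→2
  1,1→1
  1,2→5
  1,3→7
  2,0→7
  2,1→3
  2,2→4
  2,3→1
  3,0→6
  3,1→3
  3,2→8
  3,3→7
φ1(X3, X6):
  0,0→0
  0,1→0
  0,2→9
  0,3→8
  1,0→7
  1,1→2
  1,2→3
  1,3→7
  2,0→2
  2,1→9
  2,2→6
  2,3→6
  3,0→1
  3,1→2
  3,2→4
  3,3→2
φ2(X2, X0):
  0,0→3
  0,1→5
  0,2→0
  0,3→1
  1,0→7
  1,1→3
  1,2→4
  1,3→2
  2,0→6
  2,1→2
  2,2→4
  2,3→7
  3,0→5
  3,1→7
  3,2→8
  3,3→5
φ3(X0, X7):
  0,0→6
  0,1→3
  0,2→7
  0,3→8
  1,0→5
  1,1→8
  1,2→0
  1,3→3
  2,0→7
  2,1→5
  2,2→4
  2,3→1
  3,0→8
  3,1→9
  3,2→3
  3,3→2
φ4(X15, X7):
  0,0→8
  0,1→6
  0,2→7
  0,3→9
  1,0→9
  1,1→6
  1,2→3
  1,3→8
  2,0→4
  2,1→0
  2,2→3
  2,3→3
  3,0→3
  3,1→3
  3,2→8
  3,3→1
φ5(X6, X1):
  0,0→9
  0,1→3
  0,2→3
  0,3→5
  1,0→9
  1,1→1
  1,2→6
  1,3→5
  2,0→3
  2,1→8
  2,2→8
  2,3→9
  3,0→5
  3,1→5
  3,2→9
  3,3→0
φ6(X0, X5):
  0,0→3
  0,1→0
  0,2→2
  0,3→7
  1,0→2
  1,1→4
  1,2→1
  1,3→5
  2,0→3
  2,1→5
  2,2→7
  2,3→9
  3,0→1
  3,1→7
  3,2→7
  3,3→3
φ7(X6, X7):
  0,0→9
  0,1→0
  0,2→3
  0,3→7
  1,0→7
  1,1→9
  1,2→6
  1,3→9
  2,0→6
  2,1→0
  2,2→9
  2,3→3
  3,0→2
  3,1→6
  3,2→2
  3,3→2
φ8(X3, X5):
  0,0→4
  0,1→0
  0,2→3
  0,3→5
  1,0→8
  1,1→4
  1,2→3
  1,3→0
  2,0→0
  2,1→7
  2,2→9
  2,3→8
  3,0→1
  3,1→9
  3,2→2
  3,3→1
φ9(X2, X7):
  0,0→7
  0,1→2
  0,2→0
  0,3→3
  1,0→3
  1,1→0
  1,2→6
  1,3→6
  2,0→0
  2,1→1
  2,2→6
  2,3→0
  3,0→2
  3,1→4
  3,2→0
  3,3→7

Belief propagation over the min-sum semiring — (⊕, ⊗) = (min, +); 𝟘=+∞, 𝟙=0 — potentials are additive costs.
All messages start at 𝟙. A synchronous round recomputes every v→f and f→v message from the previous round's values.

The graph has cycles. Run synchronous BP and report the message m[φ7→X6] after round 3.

init: all messages = 𝟙 over 4 values
r1 m[φ0→X3] = [0, 1, 1, 3]
r1 m[φ0→X2] = [2, 0, 3, 1]
r1 m[φ1→X3] = [0, 2, 2, 1]
r1 m[φ1→X6] = [0, 0, 3, 2]
r1 m[φ2→X2] = [0, 2, 2, 5]
r1 m[φ2→X0] = [3, 2, 0, 1]
r1 m[φ3→X0] = [3, 0, 1, 2]
r1 m[φ3→X7] = [5, 3, 0, 1]
r1 m[φ4→X15] = [6, 3, 0, 1]
r1 m[φ4→X7] = [3, 0, 3, 1]
r1 m[φ5→X6] = [3, 1, 3, 0]
r1 m[φ5→X1] = [3, 1, 3, 0]
r1 m[φ6→X0] = [0, 1, 3, 1]
r1 m[φ6→X5] = [1, 0, 1, 3]
r1 m[φ7→X6] = [0, 6, 0, 2]
r1 m[φ7→X7] = [2, 0, 2, 2]
r1 m[φ8→X3] = [0, 0, 0, 1]
r1 m[φ8→X5] = [0, 0, 2, 0]
r1 m[φ9→X2] = [0, 0, 0, 0]
r1 m[φ9→X7] = [0, 0, 0, 0]
r1 m[X3→φ0] = [0, 0, 0, 0]
r1 m[X3→φ1] = [0, 0, 0, 0]
r1 m[X3→φ8] = [0, 0, 0, 0]
r1 m[X2→φ0] = [0, 0, 0, 0]
r1 m[X2→φ2] = [0, 0, 0, 0]
r1 m[X2→φ9] = [0, 0, 0, 0]
r1 m[X0→φ2] = [0, 0, 0, 0]
r1 m[X0→φ3] = [0, 0, 0, 0]
r1 m[X0→φ6] = [0, 0, 0, 0]
r1 m[X5→φ6] = [0, 0, 0, 0]
r1 m[X5→φ8] = [0, 0, 0, 0]
r1 m[X6→φ1] = [0, 0, 0, 0]
r1 m[X6→φ5] = [0, 0, 0, 0]
r1 m[X6→φ7] = [0, 0, 0, 0]
r1 m[X1→φ5] = [0, 0, 0, 0]
r1 m[X15→φ4] = [0, 0, 0, 0]
r1 m[X7→φ3] = [0, 0, 0, 0]
r1 m[X7→φ4] = [0, 0, 0, 0]
r1 m[X7→φ7] = [0, 0, 0, 0]
r1 m[X7→φ9] = [0, 0, 0, 0]
r2 m[φ0→X3] = [0, 1, 1, 3]
r2 m[φ0→X2] = [2, 0, 3, 1]
r2 m[φ1→X3] = [0, 2, 2, 1]
r2 m[φ1→X6] = [0, 0, 3, 2]
r2 m[φ2→X2] = [0, 2, 2, 5]
r2 m[φ2→X0] = [3, 2, 0, 1]
r2 m[φ3→X0] = [3, 0, 1, 2]
r2 m[φ3→X7] = [5, 3, 0, 1]
r2 m[φ4→X15] = [6, 3, 0, 1]
r2 m[φ4→X7] = [3, 0, 3, 1]
r2 m[φ5→X6] = [3, 1, 3, 0]
r2 m[φ5→X1] = [3, 1, 3, 0]
r2 m[φ6→X0] = [0, 1, 3, 1]
r2 m[φ6→X5] = [1, 0, 1, 3]
r2 m[φ7→X6] = [0, 6, 0, 2]
r2 m[φ7→X7] = [2, 0, 2, 2]
r2 m[φ8→X3] = [0, 0, 0, 1]
r2 m[φ8→X5] = [0, 0, 2, 0]
r2 m[φ9→X2] = [0, 0, 0, 0]
r2 m[φ9→X7] = [0, 0, 0, 0]
r2 m[X3→φ0] = [0, 2, 2, 2]
r2 m[X3→φ1] = [0, 1, 1, 4]
r2 m[X3→φ8] = [0, 3, 3, 4]
r2 m[X2→φ0] = [0, 2, 2, 5]
r2 m[X2→φ2] = [2, 0, 3, 1]
r2 m[X2→φ9] = [2, 2, 5, 6]
r2 m[X0→φ2] = [3, 1, 4, 3]
r2 m[X0→φ3] = [3, 3, 3, 2]
r2 m[X0→φ6] = [6, 2, 1, 3]
r2 m[X5→φ6] = [0, 0, 2, 0]
r2 m[X5→φ8] = [1, 0, 1, 3]
r2 m[X6→φ1] = [3, 7, 3, 2]
r2 m[X6→φ5] = [0, 6, 3, 4]
r2 m[X6→φ7] = [3, 1, 6, 2]
r2 m[X1→φ5] = [0, 0, 0, 0]
r2 m[X15→φ4] = [0, 0, 0, 0]
r2 m[X7→φ3] = [5, 0, 5, 3]
r2 m[X7→φ4] = [7, 3, 2, 3]
r2 m[X7→φ7] = [8, 3, 3, 2]
r2 m[X7→φ9] = [10, 3, 5, 4]
r3 m[φ0→X3] = [2, 2, 5, 5]
r3 m[φ0→X2] = [4, 0, 3, 3]
r3 m[φ1→X3] = [3, 6, 5, 4]
r3 m[φ1→X6] = [0, 0, 4, 6]
r3 m[φ2→X2] = [4, 4, 3, 8]
r3 m[φ2→X0] = [5, 3, 2, 2]
r3 m[φ3→X0] = [3, 5, 4, 5]
r3 m[φ3→X7] = [8, 6, 3, 4]
r3 m[φ4→X15] = [9, 5, 3, 4]
r3 m[φ4→X7] = [3, 0, 3, 1]
r3 m[φ5→X6] = [3, 1, 3, 0]
r3 m[φ5→X1] = [6, 3, 3, 4]
r3 m[φ6→X0] = [0, 2, 3, 1]
r3 m[φ6→X5] = [4, 6, 3, 6]
r3 m[φ7→X6] = [3, 9, 3, 4]
r3 m[φ7→X7] = [4, 3, 4, 4]
r3 m[φ8→X3] = [0, 3, 1, 2]
r3 m[φ8→X5] = [3, 0, 3, 3]
r3 m[φ9→X2] = [5, 3, 4, 5]
r3 m[φ9→X7] = [5, 2, 2, 5]
r3 m[X3→φ0] = [0, 2, 2, 2]
r3 m[X3→φ1] = [0, 1, 1, 4]
r3 m[X3→φ8] = [0, 3, 3, 4]
r3 m[X2→φ0] = [0, 2, 2, 5]
r3 m[X2→φ2] = [2, 0, 3, 1]
r3 m[X2→φ9] = [2, 2, 5, 6]
r3 m[X0→φ2] = [3, 1, 4, 3]
r3 m[X0→φ3] = [3, 3, 3, 2]
r3 m[X0→φ6] = [6, 2, 1, 3]
r3 m[X5→φ6] = [0, 0, 2, 0]
r3 m[X5→φ8] = [1, 0, 1, 3]
r3 m[X6→φ1] = [3, 7, 3, 2]
r3 m[X6→φ5] = [0, 6, 3, 4]
r3 m[X6→φ7] = [3, 1, 6, 2]
r3 m[X1→φ5] = [0, 0, 0, 0]
r3 m[X15→φ4] = [0, 0, 0, 0]
r3 m[X7→φ3] = [5, 0, 5, 3]
r3 m[X7→φ4] = [7, 3, 2, 3]
r3 m[X7→φ7] = [8, 3, 3, 2]
r3 m[X7→φ9] = [10, 3, 5, 4]

message @ round 3 = [3, 9, 3, 4]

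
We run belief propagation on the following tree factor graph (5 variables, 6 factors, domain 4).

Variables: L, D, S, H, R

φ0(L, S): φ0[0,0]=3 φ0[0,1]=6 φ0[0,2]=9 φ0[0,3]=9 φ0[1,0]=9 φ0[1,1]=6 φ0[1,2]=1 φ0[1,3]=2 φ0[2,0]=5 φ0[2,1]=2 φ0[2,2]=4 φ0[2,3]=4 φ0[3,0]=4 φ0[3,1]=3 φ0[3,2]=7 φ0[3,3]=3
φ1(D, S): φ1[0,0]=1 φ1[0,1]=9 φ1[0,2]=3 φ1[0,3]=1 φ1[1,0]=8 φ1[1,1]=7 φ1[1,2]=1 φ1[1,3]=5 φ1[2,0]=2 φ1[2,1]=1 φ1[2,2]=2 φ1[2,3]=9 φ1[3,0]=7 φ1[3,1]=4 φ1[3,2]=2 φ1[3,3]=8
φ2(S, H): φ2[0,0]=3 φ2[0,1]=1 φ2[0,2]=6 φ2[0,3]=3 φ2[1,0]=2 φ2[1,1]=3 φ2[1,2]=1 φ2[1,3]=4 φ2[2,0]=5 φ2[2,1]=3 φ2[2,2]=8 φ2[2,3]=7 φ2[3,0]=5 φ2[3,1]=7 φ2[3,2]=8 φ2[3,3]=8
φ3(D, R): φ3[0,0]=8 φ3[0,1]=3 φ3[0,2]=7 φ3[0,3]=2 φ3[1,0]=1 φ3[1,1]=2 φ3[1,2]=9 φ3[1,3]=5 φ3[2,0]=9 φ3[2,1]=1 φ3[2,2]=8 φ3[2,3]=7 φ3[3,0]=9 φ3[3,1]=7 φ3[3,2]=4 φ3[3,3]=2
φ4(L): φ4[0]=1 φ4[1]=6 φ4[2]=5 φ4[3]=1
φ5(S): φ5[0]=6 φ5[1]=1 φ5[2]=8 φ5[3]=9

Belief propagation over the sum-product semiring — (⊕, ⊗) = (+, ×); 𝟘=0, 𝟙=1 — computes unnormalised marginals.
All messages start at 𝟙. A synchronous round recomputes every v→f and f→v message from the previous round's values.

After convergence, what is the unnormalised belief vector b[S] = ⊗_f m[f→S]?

b[S] = [2414880, 226600, 1321488, 5610528]

init: all messages = 𝟙 over 4 values
r1 m[φ0→L] = [27, 18, 15, 17]
r1 m[φ0→S] = [21, 17, 21, 18]
r1 m[φ1→D] = [14, 21, 14, 21]
r1 m[φ1→S] = [18, 21, 8, 23]
r1 m[φ2→S] = [13, 10, 23, 28]
r1 m[φ2→H] = [15, 14, 23, 22]
r1 m[φ3→D] = [20, 17, 25, 22]
r1 m[φ3→R] = [27, 13, 28, 16]
r1 m[φ4→L] = [1, 6, 5, 1]
r1 m[φ5→S] = [6, 1, 8, 9]
r1 m[L→φ0] = [1, 1, 1, 1]
r1 m[L→φ4] = [1, 1, 1, 1]
r1 m[D→φ1] = [1, 1, 1, 1]
r1 m[D→φ3] = [1, 1, 1, 1]
r1 m[S→φ0] = [1, 1, 1, 1]
r1 m[S→φ1] = [1, 1, 1, 1]
r1 m[S→φ2] = [1, 1, 1, 1]
r1 m[S→φ5] = [1, 1, 1, 1]
r1 m[H→φ2] = [1, 1, 1, 1]
r1 m[R→φ3] = [1, 1, 1, 1]
r2 m[φ0→L] = [27, 18, 15, 17]
r2 m[φ0→S] = [21, 17, 21, 18]
r2 m[φ1→D] = [14, 21, 14, 21]
r2 m[φ1→S] = [18, 21, 8, 23]
r2 m[φ2→S] = [13, 10, 23, 28]
r2 m[φ2→H] = [15, 14, 23, 22]
r2 m[φ3→D] = [20, 17, 25, 22]
r2 m[φ3→R] = [27, 13, 28, 16]
r2 m[φ4→L] = [1, 6, 5, 1]
r2 m[φ5→S] = [6, 1, 8, 9]
r2 m[L→φ0] = [1, 6, 5, 1]
r2 m[L→φ4] = [27, 18, 15, 17]
r2 m[D→φ1] = [20, 17, 25, 22]
r2 m[D→φ3] = [14, 21, 14, 21]
r2 m[S→φ0] = [1404, 210, 1472, 5796]
r2 m[S→φ1] = [1638, 170, 3864, 4536]
r2 m[S→φ2] = [2268, 357, 1344, 3726]
r2 m[S→φ5] = [4914, 3570, 3864, 11592]
r2 m[H→φ2] = [1, 1, 1, 1]
r2 m[R→φ3] = [1, 1, 1, 1]
r3 m[φ0→L] = [70884, 26960, 36512, 33938]
r3 m[φ0→S] = [86, 55, 42, 44]
r3 m[φ1→D] = [19296, 40838, 51998, 56162]
r3 m[φ1→S] = [360, 412, 171, 506]
r3 m[φ2→S] = [13, 10, 23, 28]
r3 m[φ2→H] = [32868, 33453, 54525, 47448]
r3 m[φ3→D] = [20, 17, 25, 22]
r3 m[φ3→R] = [448, 245, 483, 273]
r3 m[φ4→L] = [1, 6, 5, 1]
r3 m[φ5→S] = [6, 1, 8, 9]
r3 m[L→φ0] = [1, 6, 5, 1]
r3 m[L→φ4] = [27, 18, 15, 17]
r3 m[D→φ1] = [20, 17, 25, 22]
r3 m[D→φ3] = [14, 21, 14, 21]
r3 m[S→φ0] = [1404, 210, 1472, 5796]
r3 m[S→φ1] = [1638, 170, 3864, 4536]
r3 m[S→φ2] = [2268, 357, 1344, 3726]
r3 m[S→φ5] = [4914, 3570, 3864, 11592]
r3 m[H→φ2] = [1, 1, 1, 1]
r3 m[R→φ3] = [1, 1, 1, 1]
r4 m[φ0→L] = [70884, 26960, 36512, 33938]
r4 m[φ0→S] = [86, 55, 42, 44]
r4 m[φ1→D] = [19296, 40838, 51998, 56162]
r4 m[φ1→S] = [360, 412, 171, 506]
r4 m[φ2→S] = [13, 10, 23, 28]
r4 m[φ2→H] = [32868, 33453, 54525, 47448]
r4 m[φ3→D] = [20, 17, 25, 22]
r4 m[φ3→R] = [448, 245, 483, 273]
r4 m[φ4→L] = [1, 6, 5, 1]
r4 m[φ5→S] = [6, 1, 8, 9]
r4 m[L→φ0] = [1, 6, 5, 1]
r4 m[L→φ4] = [70884, 26960, 36512, 33938]
r4 m[D→φ1] = [20, 17, 25, 22]
r4 m[D→φ3] = [19296, 40838, 51998, 56162]
r4 m[S→φ0] = [28080, 4120, 31464, 127512]
r4 m[S→φ1] = [6708, 550, 7728, 11088]
r4 m[S→φ2] = [185760, 22660, 57456, 200376]
r4 m[S→φ5] = [402480, 226600, 165186, 623392]
r4 m[H→φ2] = [1, 1, 1, 1]
r4 m[R→φ3] = [1, 1, 1, 1]
r5 m[φ0→L] = [1539744, 563928, 784544, 727464]
r5 m[φ0→S] = [86, 55, 42, 44]
r5 m[φ1→D] = [45930, 120682, 129214, 153316]
r5 m[φ1→S] = [360, 412, 171, 506]
r5 m[φ2→S] = [13, 10, 23, 28]
r5 m[φ2→H] = [1891760, 1828740, 3199876, 2653120]
r5 m[φ3→D] = [20, 17, 25, 22]
r5 m[φ3→R] = [1168646, 584696, 1143246, 719092]
r5 m[φ4→L] = [1, 6, 5, 1]
r5 m[φ5→S] = [6, 1, 8, 9]
r5 m[L→φ0] = [1, 6, 5, 1]
r5 m[L→φ4] = [70884, 26960, 36512, 33938]
r5 m[D→φ1] = [20, 17, 25, 22]
r5 m[D→φ3] = [19296, 40838, 51998, 56162]
r5 m[S→φ0] = [28080, 4120, 31464, 127512]
r5 m[S→φ1] = [6708, 550, 7728, 11088]
r5 m[S→φ2] = [185760, 22660, 57456, 200376]
r5 m[S→φ5] = [402480, 226600, 165186, 623392]
r5 m[H→φ2] = [1, 1, 1, 1]
r5 m[R→φ3] = [1, 1, 1, 1]
r6 m[φ0→L] = [1539744, 563928, 784544, 727464]
r6 m[φ0→S] = [86, 55, 42, 44]
r6 m[φ1→D] = [45930, 120682, 129214, 153316]
r6 m[φ1→S] = [360, 412, 171, 506]
r6 m[φ2→S] = [13, 10, 23, 28]
r6 m[φ2→H] = [1891760, 1828740, 3199876, 2653120]
r6 m[φ3→D] = [20, 17, 25, 22]
r6 m[φ3→R] = [1168646, 584696, 1143246, 719092]
r6 m[φ4→L] = [1, 6, 5, 1]
r6 m[φ5→S] = [6, 1, 8, 9]
r6 m[L→φ0] = [1, 6, 5, 1]
r6 m[L→φ4] = [1539744, 563928, 784544, 727464]
r6 m[D→φ1] = [20, 17, 25, 22]
r6 m[D→φ3] = [45930, 120682, 129214, 153316]
r6 m[S→φ0] = [28080, 4120, 31464, 127512]
r6 m[S→φ1] = [6708, 550, 7728, 11088]
r6 m[S→φ2] = [185760, 22660, 57456, 200376]
r6 m[S→φ5] = [402480, 226600, 165186, 623392]
r6 m[H→φ2] = [1, 1, 1, 1]
r6 m[R→φ3] = [1, 1, 1, 1]
r7 m[φ0→L] = [1539744, 563928, 784544, 727464]
r7 m[φ0→S] = [86, 55, 42, 44]
r7 m[φ1→D] = [45930, 120682, 129214, 153316]
r7 m[φ1→S] = [360, 412, 171, 506]
r7 m[φ2→S] = [13, 10, 23, 28]
r7 m[φ2→H] = [1891760, 1828740, 3199876, 2653120]
r7 m[φ3→D] = [20, 17, 25, 22]
r7 m[φ3→R] = [3030892, 1581580, 3054624, 1906400]
r7 m[φ4→L] = [1, 6, 5, 1]
r7 m[φ5→S] = [6, 1, 8, 9]
r7 m[L→φ0] = [1, 6, 5, 1]
r7 m[L→φ4] = [1539744, 563928, 784544, 727464]
r7 m[D→φ1] = [20, 17, 25, 22]
r7 m[D→φ3] = [45930, 120682, 129214, 153316]
r7 m[S→φ0] = [28080, 4120, 31464, 127512]
r7 m[S→φ1] = [6708, 550, 7728, 11088]
r7 m[S→φ2] = [185760, 22660, 57456, 200376]
r7 m[S→φ5] = [402480, 226600, 165186, 623392]
r7 m[H→φ2] = [1, 1, 1, 1]
r7 m[R→φ3] = [1, 1, 1, 1]
r8 m[φ0→L] = [1539744, 563928, 784544, 727464]
r8 m[φ0→S] = [86, 55, 42, 44]
r8 m[φ1→D] = [45930, 120682, 129214, 153316]
r8 m[φ1→S] = [360, 412, 171, 506]
r8 m[φ2→S] = [13, 10, 23, 28]
r8 m[φ2→H] = [1891760, 1828740, 3199876, 2653120]
r8 m[φ3→D] = [20, 17, 25, 22]
r8 m[φ3→R] = [3030892, 1581580, 3054624, 1906400]
r8 m[φ4→L] = [1, 6, 5, 1]
r8 m[φ5→S] = [6, 1, 8, 9]
r8 m[L→φ0] = [1, 6, 5, 1]
r8 m[L→φ4] = [1539744, 563928, 784544, 727464]
r8 m[D→φ1] = [20, 17, 25, 22]
r8 m[D→φ3] = [45930, 120682, 129214, 153316]
r8 m[S→φ0] = [28080, 4120, 31464, 127512]
r8 m[S→φ1] = [6708, 550, 7728, 11088]
r8 m[S→φ2] = [185760, 22660, 57456, 200376]
r8 m[S→φ5] = [402480, 226600, 165186, 623392]
r8 m[H→φ2] = [1, 1, 1, 1]
r8 m[R→φ3] = [1, 1, 1, 1]
fixed point reached at round 8
b[S] = ⊗ incoming = [2414880, 226600, 1321488, 5610528]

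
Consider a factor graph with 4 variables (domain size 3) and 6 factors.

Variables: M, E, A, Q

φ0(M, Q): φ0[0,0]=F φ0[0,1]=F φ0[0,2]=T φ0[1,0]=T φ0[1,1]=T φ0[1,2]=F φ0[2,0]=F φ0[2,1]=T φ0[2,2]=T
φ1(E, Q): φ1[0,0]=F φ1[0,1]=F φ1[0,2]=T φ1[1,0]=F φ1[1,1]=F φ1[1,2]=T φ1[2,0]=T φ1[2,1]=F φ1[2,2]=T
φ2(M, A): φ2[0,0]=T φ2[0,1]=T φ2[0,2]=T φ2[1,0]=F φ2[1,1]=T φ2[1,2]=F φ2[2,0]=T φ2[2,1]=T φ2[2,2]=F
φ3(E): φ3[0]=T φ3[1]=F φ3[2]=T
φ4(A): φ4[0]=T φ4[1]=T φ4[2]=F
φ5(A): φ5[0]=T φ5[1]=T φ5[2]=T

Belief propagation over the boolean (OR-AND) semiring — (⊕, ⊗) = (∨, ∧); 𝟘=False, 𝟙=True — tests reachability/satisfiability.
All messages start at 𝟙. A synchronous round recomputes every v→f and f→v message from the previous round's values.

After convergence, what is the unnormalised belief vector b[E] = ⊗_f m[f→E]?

b[E] = [T, F, T]

init: all messages = 𝟙 over 3 values
r1 m[φ0→M] = [T, T, T]
r1 m[φ0→Q] = [T, T, T]
r1 m[φ1→E] = [T, T, T]
r1 m[φ1→Q] = [T, F, T]
r1 m[φ2→M] = [T, T, T]
r1 m[φ2→A] = [T, T, T]
r1 m[φ3→E] = [T, F, T]
r1 m[φ4→A] = [T, T, F]
r1 m[φ5→A] = [T, T, T]
r1 m[M→φ0] = [T, T, T]
r1 m[M→φ2] = [T, T, T]
r1 m[E→φ1] = [T, T, T]
r1 m[E→φ3] = [T, T, T]
r1 m[A→φ2] = [T, T, T]
r1 m[A→φ4] = [T, T, T]
r1 m[A→φ5] = [T, T, T]
r1 m[Q→φ0] = [T, T, T]
r1 m[Q→φ1] = [T, T, T]
r2 m[φ0→M] = [T, T, T]
r2 m[φ0→Q] = [T, T, T]
r2 m[φ1→E] = [T, T, T]
r2 m[φ1→Q] = [T, F, T]
r2 m[φ2→M] = [T, T, T]
r2 m[φ2→A] = [T, T, T]
r2 m[φ3→E] = [T, F, T]
r2 m[φ4→A] = [T, T, F]
r2 m[φ5→A] = [T, T, T]
r2 m[M→φ0] = [T, T, T]
r2 m[M→φ2] = [T, T, T]
r2 m[E→φ1] = [T, F, T]
r2 m[E→φ3] = [T, T, T]
r2 m[A→φ2] = [T, T, F]
r2 m[A→φ4] = [T, T, T]
r2 m[A→φ5] = [T, T, F]
r2 m[Q→φ0] = [T, F, T]
r2 m[Q→φ1] = [T, T, T]
r3 m[φ0→M] = [T, T, T]
r3 m[φ0→Q] = [T, T, T]
r3 m[φ1→E] = [T, T, T]
r3 m[φ1→Q] = [T, F, T]
r3 m[φ2→M] = [T, T, T]
r3 m[φ2→A] = [T, T, T]
r3 m[φ3→E] = [T, F, T]
r3 m[φ4→A] = [T, T, F]
r3 m[φ5→A] = [T, T, T]
r3 m[M→φ0] = [T, T, T]
r3 m[M→φ2] = [T, T, T]
r3 m[E→φ1] = [T, F, T]
r3 m[E→φ3] = [T, T, T]
r3 m[A→φ2] = [T, T, F]
r3 m[A→φ4] = [T, T, T]
r3 m[A→φ5] = [T, T, F]
r3 m[Q→φ0] = [T, F, T]
r3 m[Q→φ1] = [T, T, T]
fixed point reached at round 3
b[E] = ⊗ incoming = [T, F, T]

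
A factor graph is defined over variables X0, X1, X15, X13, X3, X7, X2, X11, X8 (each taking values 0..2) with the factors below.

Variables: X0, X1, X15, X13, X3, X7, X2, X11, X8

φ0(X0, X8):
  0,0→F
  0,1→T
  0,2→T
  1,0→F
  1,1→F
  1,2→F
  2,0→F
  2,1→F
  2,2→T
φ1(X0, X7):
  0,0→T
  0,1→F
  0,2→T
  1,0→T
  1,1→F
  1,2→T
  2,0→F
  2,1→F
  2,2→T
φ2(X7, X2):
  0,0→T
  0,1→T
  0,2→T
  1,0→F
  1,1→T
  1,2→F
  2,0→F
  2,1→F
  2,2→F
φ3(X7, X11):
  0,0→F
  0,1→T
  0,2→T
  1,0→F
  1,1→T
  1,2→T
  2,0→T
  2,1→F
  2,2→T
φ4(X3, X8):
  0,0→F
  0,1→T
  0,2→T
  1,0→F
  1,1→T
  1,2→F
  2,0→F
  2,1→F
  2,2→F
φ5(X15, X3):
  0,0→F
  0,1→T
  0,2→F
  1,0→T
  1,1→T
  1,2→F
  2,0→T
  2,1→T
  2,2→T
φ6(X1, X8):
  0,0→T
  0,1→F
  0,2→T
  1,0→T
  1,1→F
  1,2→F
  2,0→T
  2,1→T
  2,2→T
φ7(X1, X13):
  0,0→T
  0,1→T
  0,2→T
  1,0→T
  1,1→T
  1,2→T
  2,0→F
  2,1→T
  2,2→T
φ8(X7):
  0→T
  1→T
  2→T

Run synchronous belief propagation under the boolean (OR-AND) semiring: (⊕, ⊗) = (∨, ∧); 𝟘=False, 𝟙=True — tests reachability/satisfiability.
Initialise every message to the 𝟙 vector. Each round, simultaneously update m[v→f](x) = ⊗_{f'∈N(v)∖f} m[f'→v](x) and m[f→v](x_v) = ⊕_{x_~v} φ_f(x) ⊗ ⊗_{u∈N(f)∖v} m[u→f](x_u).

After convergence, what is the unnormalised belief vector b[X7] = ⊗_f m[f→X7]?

b[X7] = [T, F, F]

init: all messages = 𝟙 over 3 values
r1 m[φ0→X0] = [T, F, T]
r1 m[φ0→X8] = [F, T, T]
r1 m[φ1→X0] = [T, T, T]
r1 m[φ1→X7] = [T, F, T]
r1 m[φ2→X7] = [T, T, F]
r1 m[φ2→X2] = [T, T, T]
r1 m[φ3→X7] = [T, T, T]
r1 m[φ3→X11] = [T, T, T]
r1 m[φ4→X3] = [T, T, F]
r1 m[φ4→X8] = [F, T, T]
r1 m[φ5→X15] = [T, T, T]
r1 m[φ5→X3] = [T, T, T]
r1 m[φ6→X1] = [T, T, T]
r1 m[φ6→X8] = [T, T, T]
r1 m[φ7→X1] = [T, T, T]
r1 m[φ7→X13] = [T, T, T]
r1 m[φ8→X7] = [T, T, T]
r1 m[X0→φ0] = [T, T, T]
r1 m[X0→φ1] = [T, T, T]
r1 m[X1→φ6] = [T, T, T]
r1 m[X1→φ7] = [T, T, T]
r1 m[X15→φ5] = [T, T, T]
r1 m[X13→φ7] = [T, T, T]
r1 m[X3→φ4] = [T, T, T]
r1 m[X3→φ5] = [T, T, T]
r1 m[X7→φ1] = [T, T, T]
r1 m[X7→φ2] = [T, T, T]
r1 m[X7→φ3] = [T, T, T]
r1 m[X7→φ8] = [T, T, T]
r1 m[X2→φ2] = [T, T, T]
r1 m[X11→φ3] = [T, T, T]
r1 m[X8→φ0] = [T, T, T]
r1 m[X8→φ4] = [T, T, T]
r1 m[X8→φ6] = [T, T, T]
r2 m[φ0→X0] = [T, F, T]
r2 m[φ0→X8] = [F, T, T]
r2 m[φ1→X0] = [T, T, T]
r2 m[φ1→X7] = [T, F, T]
r2 m[φ2→X7] = [T, T, F]
r2 m[φ2→X2] = [T, T, T]
r2 m[φ3→X7] = [T, T, T]
r2 m[φ3→X11] = [T, T, T]
r2 m[φ4→X3] = [T, T, F]
r2 m[φ4→X8] = [F, T, T]
r2 m[φ5→X15] = [T, T, T]
r2 m[φ5→X3] = [T, T, T]
r2 m[φ6→X1] = [T, T, T]
r2 m[φ6→X8] = [T, T, T]
r2 m[φ7→X1] = [T, T, T]
r2 m[φ7→X13] = [T, T, T]
r2 m[φ8→X7] = [T, T, T]
r2 m[X0→φ0] = [T, T, T]
r2 m[X0→φ1] = [T, F, T]
r2 m[X1→φ6] = [T, T, T]
r2 m[X1→φ7] = [T, T, T]
r2 m[X15→φ5] = [T, T, T]
r2 m[X13→φ7] = [T, T, T]
r2 m[X3→φ4] = [T, T, T]
r2 m[X3→φ5] = [T, T, F]
r2 m[X7→φ1] = [T, T, F]
r2 m[X7→φ2] = [T, F, T]
r2 m[X7→φ3] = [T, F, F]
r2 m[X7→φ8] = [T, F, F]
r2 m[X2→φ2] = [T, T, T]
r2 m[X11→φ3] = [T, T, T]
r2 m[X8→φ0] = [F, T, T]
r2 m[X8→φ4] = [F, T, T]
r2 m[X8→φ6] = [F, T, T]
r3 m[φ0→X0] = [T, F, T]
r3 m[φ0→X8] = [F, T, T]
r3 m[φ1→X0] = [T, T, F]
r3 m[φ1→X7] = [T, F, T]
r3 m[φ2→X7] = [T, T, F]
r3 m[φ2→X2] = [T, T, T]
r3 m[φ3→X7] = [T, T, T]
r3 m[φ3→X11] = [F, T, T]
r3 m[φ4→X3] = [T, T, F]
r3 m[φ4→X8] = [F, T, T]
r3 m[φ5→X15] = [T, T, T]
r3 m[φ5→X3] = [T, T, T]
r3 m[φ6→X1] = [T, F, T]
r3 m[φ6→X8] = [T, T, T]
r3 m[φ7→X1] = [T, T, T]
r3 m[φ7→X13] = [T, T, T]
r3 m[φ8→X7] = [T, T, T]
r3 m[X0→φ0] = [T, T, T]
r3 m[X0→φ1] = [T, F, T]
r3 m[X1→φ6] = [T, T, T]
r3 m[X1→φ7] = [T, T, T]
r3 m[X15→φ5] = [T, T, T]
r3 m[X13→φ7] = [T, T, T]
r3 m[X3→φ4] = [T, T, T]
r3 m[X3→φ5] = [T, T, F]
r3 m[X7→φ1] = [T, T, F]
r3 m[X7→φ2] = [T, F, T]
r3 m[X7→φ3] = [T, F, F]
r3 m[X7→φ8] = [T, F, F]
r3 m[X2→φ2] = [T, T, T]
r3 m[X11→φ3] = [T, T, T]
r3 m[X8→φ0] = [F, T, T]
r3 m[X8→φ4] = [F, T, T]
r3 m[X8→φ6] = [F, T, T]
r4 m[φ0→X0] = [T, F, T]
r4 m[φ0→X8] = [F, T, T]
r4 m[φ1→X0] = [T, T, F]
r4 m[φ1→X7] = [T, F, T]
r4 m[φ2→X7] = [T, T, F]
r4 m[φ2→X2] = [T, T, T]
r4 m[φ3→X7] = [T, T, T]
r4 m[φ3→X11] = [F, T, T]
r4 m[φ4→X3] = [T, T, F]
r4 m[φ4→X8] = [F, T, T]
r4 m[φ5→X15] = [T, T, T]
r4 m[φ5→X3] = [T, T, T]
r4 m[φ6→X1] = [T, F, T]
r4 m[φ6→X8] = [T, T, T]
r4 m[φ7→X1] = [T, T, T]
r4 m[φ7→X13] = [T, T, T]
r4 m[φ8→X7] = [T, T, T]
r4 m[X0→φ0] = [T, T, F]
r4 m[X0→φ1] = [T, F, T]
r4 m[X1→φ6] = [T, T, T]
r4 m[X1→φ7] = [T, F, T]
r4 m[X15→φ5] = [T, T, T]
r4 m[X13→φ7] = [T, T, T]
r4 m[X3→φ4] = [T, T, T]
r4 m[X3→φ5] = [T, T, F]
r4 m[X7→φ1] = [T, T, F]
r4 m[X7→φ2] = [T, F, T]
r4 m[X7→φ3] = [T, F, F]
r4 m[X7→φ8] = [T, F, F]
r4 m[X2→φ2] = [T, T, T]
r4 m[X11→φ3] = [T, T, T]
r4 m[X8→φ0] = [F, T, T]
r4 m[X8→φ4] = [F, T, T]
r4 m[X8→φ6] = [F, T, T]
r5 m[φ0→X0] = [T, F, T]
r5 m[φ0→X8] = [F, T, T]
r5 m[φ1→X0] = [T, T, F]
r5 m[φ1→X7] = [T, F, T]
r5 m[φ2→X7] = [T, T, F]
r5 m[φ2→X2] = [T, T, T]
r5 m[φ3→X7] = [T, T, T]
r5 m[φ3→X11] = [F, T, T]
r5 m[φ4→X3] = [T, T, F]
r5 m[φ4→X8] = [F, T, T]
r5 m[φ5→X15] = [T, T, T]
r5 m[φ5→X3] = [T, T, T]
r5 m[φ6→X1] = [T, F, T]
r5 m[φ6→X8] = [T, T, T]
r5 m[φ7→X1] = [T, T, T]
r5 m[φ7→X13] = [T, T, T]
r5 m[φ8→X7] = [T, T, T]
r5 m[X0→φ0] = [T, T, F]
r5 m[X0→φ1] = [T, F, T]
r5 m[X1→φ6] = [T, T, T]
r5 m[X1→φ7] = [T, F, T]
r5 m[X15→φ5] = [T, T, T]
r5 m[X13→φ7] = [T, T, T]
r5 m[X3→φ4] = [T, T, T]
r5 m[X3→φ5] = [T, T, F]
r5 m[X7→φ1] = [T, T, F]
r5 m[X7→φ2] = [T, F, T]
r5 m[X7→φ3] = [T, F, F]
r5 m[X7→φ8] = [T, F, F]
r5 m[X2→φ2] = [T, T, T]
r5 m[X11→φ3] = [T, T, T]
r5 m[X8→φ0] = [F, T, T]
r5 m[X8→φ4] = [F, T, T]
r5 m[X8→φ6] = [F, T, T]
fixed point reached at round 5
b[X7] = ⊗ incoming = [T, F, F]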